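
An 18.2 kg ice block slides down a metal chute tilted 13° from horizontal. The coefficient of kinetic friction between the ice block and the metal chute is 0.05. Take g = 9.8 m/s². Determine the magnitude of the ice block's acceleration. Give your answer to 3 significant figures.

1.73 m/s²

Resolving the weight along the incline: the component pulling the ice block down the slope is mg sin 13° = 18.2 × 9.8 × 0.2250 = 40.131 N, and the normal force is N = mg cos 13° = 18.2 × 9.8 × 0.9744 = 173.794 N.
Kinetic friction acts up the slope with magnitude f = μN = 0.05 × 173.794 = 8.690 N.
Net force along the incline is 40.131 − 8.690 = 31.441 N, so a = 31.441 / 18.2 = 1.7275 m/s².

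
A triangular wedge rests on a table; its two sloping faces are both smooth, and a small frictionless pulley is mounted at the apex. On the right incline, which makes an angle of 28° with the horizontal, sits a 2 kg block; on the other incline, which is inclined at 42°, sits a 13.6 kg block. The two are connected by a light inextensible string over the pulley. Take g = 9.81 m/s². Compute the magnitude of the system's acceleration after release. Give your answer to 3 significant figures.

5.13 m/s²

Resolve each weight along its own incline: the 2 kg mass has component 2 × 9.81 × sin 28° = 9.211 N down its slope, and the 13.6 kg mass has 13.6 × 9.81 × sin 42° = 89.273 N down its slope.
The 13.6 kg side's 89.273 N exceeds the other side's 9.211 N, so that mass slides down and the 2 kg mass slides up. Taking that direction as positive, Newton's second law for the whole system gives 89.273 − 9.211 = (2 + 13.6) a, so a = 80.062 / 15.6 = 5.1322 m/s².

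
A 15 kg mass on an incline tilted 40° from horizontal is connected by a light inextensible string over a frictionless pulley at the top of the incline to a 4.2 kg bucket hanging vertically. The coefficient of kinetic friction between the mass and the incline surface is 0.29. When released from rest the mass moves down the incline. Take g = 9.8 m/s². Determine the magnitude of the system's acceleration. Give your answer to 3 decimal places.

For the mass on the incline: the weight component along the slope is m₁g sin 40° = 15 × 9.8 × 0.6428 = 94.492 N and the normal force is N = m₁g cos 40° = 112.609 N.
Kinetic friction opposes the mass's motion down the incline: f = μN = 0.29 × 112.609 = 32.657 N acting up the slope.
Newton's second law for the mass (down-slope positive): 94.492 − 32.657 − T = 15 a. For the hanging bucket (upward positive): T − 4.2 × 9.8 = 4.2 a.
Adding the two equations eliminates T: 20.675 = 19.2 a, so a = 1.0768 m/s².

1.077 m/s²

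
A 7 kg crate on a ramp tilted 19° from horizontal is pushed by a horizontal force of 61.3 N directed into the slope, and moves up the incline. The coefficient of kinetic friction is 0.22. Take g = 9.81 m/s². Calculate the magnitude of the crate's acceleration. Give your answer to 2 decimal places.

2.42 m/s²

The horizontal push has components F cos 19° = 61.3 × 0.9455 = 57.959 N up the incline and F sin 19° = 61.3 × 0.3256 = 19.959 N pressing into the surface.
The normal force is therefore N = mg cos 19° + F sin 19° = 64.927 + 19.959 = 84.886 N, and kinetic friction down the slope is μN = 0.22 × 84.886 = 18.675 N.
Along the incline: F cos 19° − mg sin 19° − μN = ma, so 57.959 − 22.359 − 18.675 = 7 a, giving a = 2.4179 m/s².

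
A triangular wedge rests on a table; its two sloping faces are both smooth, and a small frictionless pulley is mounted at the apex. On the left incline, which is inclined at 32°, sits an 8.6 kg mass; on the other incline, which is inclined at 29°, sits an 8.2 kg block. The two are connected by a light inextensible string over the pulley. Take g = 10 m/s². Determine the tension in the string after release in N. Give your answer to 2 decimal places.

Resolve each weight along its own incline: the 8.6 kg mass has component 8.6 × 10 × sin 32° = 45.573 N down its slope, and the 8.2 kg mass has 8.2 × 10 × sin 29° = 39.754 N down its slope.
The 8.6 kg side's 45.573 N exceeds the other side's 39.754 N, so that mass slides down and the 8.2 kg mass slides up. Taking that direction as positive, Newton's second law for the whole system gives 45.573 − 39.754 = (8.6 + 8.2) a, so a = 5.819 / 16.8 = 0.3464 m/s².
For the 8.2 kg mass (up-slope positive): T − 39.754 = 8.2 × 0.3464, so T = 42.594 N.

42.59 N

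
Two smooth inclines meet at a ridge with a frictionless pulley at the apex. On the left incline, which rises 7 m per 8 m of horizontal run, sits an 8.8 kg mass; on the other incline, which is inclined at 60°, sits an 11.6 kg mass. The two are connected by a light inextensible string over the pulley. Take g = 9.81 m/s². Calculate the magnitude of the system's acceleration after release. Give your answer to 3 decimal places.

2.044 m/s²

Resolve each weight along its own incline: the 8.8 kg mass has component 8.8 × 9.81 × sin 41.19° = 56.847 N down its slope, and the 11.6 kg mass has 11.6 × 9.81 × sin 60° = 98.550 N down its slope.
The 11.6 kg side's 98.550 N exceeds the other side's 56.847 N, so that mass slides down and the 8.8 kg mass slides up. Taking that direction as positive, Newton's second law for the whole system gives 98.550 − 56.847 = (8.8 + 11.6) a, so a = 41.703 / 20.4 = 2.0443 m/s².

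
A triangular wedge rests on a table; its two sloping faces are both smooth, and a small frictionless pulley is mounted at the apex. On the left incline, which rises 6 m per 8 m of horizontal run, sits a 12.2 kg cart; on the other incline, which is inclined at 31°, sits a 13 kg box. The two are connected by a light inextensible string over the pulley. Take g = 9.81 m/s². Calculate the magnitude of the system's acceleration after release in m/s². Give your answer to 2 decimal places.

0.24 m/s²

Resolve each weight along its own incline: the 12.2 kg mass has component 12.2 × 9.81 × sin 36.87° = 71.809 N down its slope, and the 13 kg mass has 13 × 9.81 × sin 31° = 65.683 N down its slope.
The 12.2 kg side's 71.809 N exceeds the other side's 65.683 N, so that mass slides down and the 13 kg mass slides up. Taking that direction as positive, Newton's second law for the whole system gives 71.809 − 65.683 = (12.2 + 13) a, so a = 6.126 / 25.2 = 0.2431 m/s².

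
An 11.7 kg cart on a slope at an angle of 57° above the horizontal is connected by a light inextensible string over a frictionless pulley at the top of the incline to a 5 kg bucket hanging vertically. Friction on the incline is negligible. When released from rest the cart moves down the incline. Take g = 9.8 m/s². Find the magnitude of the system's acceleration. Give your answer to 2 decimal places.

For the cart on the incline: the weight component along the slope is m₁g sin 57° = 11.7 × 9.8 × 0.8387 = 96.165 N and the normal force is N = m₁g cos 57° = 62.448 N.
Newton's second law for the cart (down-slope positive): 96.165 − T = 11.7 a. For the hanging bucket (upward positive): T − 5 × 9.8 = 5 a.
Adding the two equations eliminates T: 47.165 = 16.7 a, so a = 2.8243 m/s².

2.82 m/s²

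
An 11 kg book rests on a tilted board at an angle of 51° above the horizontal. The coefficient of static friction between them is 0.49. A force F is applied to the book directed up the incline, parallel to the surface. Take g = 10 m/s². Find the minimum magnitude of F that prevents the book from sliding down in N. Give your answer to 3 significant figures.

51.6 N

The normal force is N = mg cos 51° = 69.225 N. With F at its minimum the book is on the verge of sliding down, so static friction is at its maximum μ_s N = 0.49 × 69.225 = 33.920 N and acts up the slope.
Equilibrium along the incline: F + μ_s N = mg sin 51°, so F = 85.486 − 33.920 = 51.566 N.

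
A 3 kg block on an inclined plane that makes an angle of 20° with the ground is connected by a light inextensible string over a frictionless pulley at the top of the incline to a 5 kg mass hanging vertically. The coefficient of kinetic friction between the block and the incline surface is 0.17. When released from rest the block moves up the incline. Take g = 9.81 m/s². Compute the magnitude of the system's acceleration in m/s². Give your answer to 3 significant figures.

For the block on the incline: the weight component along the slope is m₁g sin 20° = 3 × 9.81 × 0.3420 = 10.065 N and the normal force is N = m₁g cos 20° = 27.655 N.
Kinetic friction opposes the block's motion up the incline: f = μN = 0.17 × 27.655 = 4.701 N acting down the slope.
Newton's second law for the block (up-slope positive): T − 10.065 − 4.701 = 3 a. For the hanging mass (downward positive): 5 × 9.81 − T = 5 a.
Adding the two equations eliminates T: 34.284 = 8 a, so a = 4.2855 m/s².

4.29 m/s²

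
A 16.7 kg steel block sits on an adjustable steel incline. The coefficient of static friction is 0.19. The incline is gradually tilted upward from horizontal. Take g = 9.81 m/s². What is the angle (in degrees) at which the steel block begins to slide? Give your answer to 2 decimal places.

At the threshold of sliding, static friction is at its maximum μ_s N and exactly balances the weight component along the incline: mg sin θ = μ_s mg cos θ.
Hence tan θ = μ_s = 0.19, so θ = arctan(0.19) = 10.7580°.

10.76°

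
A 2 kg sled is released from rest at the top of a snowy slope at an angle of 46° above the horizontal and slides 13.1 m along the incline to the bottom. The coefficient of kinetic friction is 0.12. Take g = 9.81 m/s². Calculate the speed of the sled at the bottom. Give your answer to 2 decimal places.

12.79 m/s

The weight component along the incline is mg sin 46° = 14.113 N and the normal force is N = mg cos 46° = 13.629 N.
Friction up the slope is f = μN = 0.12 × 13.629 = 1.635 N, so the net downslope force is 14.113 − 1.635 = 12.478 N and a = 12.478 / 2 = 6.2390 m/s².
Starting from rest over a distance of 13.1 m, v² = 2aL = 2 × 6.2390 × 13.1 = 163.4618, so v = 12.7852 m/s.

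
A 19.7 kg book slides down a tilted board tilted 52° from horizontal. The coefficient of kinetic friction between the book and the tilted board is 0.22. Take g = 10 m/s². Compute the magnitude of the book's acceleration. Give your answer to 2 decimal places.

6.53 m/s²

Resolving the weight along the incline: the component pulling the book down the slope is mg sin 52° = 19.7 × 10 × 0.7880 = 155.236 N, and the normal force is N = mg cos 52° = 19.7 × 10 × 0.6157 = 121.293 N.
Kinetic friction acts up the slope with magnitude f = μN = 0.22 × 121.293 = 26.684 N.
Net force along the incline is 155.236 − 26.684 = 128.552 N, so a = 128.552 / 19.7 = 6.5255 m/s².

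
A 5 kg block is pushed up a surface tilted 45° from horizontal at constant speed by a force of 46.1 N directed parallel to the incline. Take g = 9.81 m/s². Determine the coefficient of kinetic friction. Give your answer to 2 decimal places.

0.33

At constant speed ΣF = 0 along the incline. The applied 46.1 N acts up the slope; the weight component mg sin 45° = 34.684 N and kinetic friction μN both act down the slope.
So 46.1 = 34.684 + μ × 34.684, giving μ = (46.1 − 34.684) / 34.684 = 0.3291.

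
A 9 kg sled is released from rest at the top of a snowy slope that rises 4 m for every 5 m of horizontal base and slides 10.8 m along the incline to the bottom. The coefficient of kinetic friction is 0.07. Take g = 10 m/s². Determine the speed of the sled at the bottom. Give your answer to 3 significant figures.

The weight component along the incline is mg sin 38.66° = 56.223 N and the normal force is N = mg cos 38.66° = 70.278 N.
Friction up the slope is f = μN = 0.07 × 70.278 = 4.919 N, so the net downslope force is 56.223 − 4.919 = 51.304 N and a = 51.304 / 9 = 5.7004 m/s².
Starting from rest over a distance of 10.8 m, v² = 2aL = 2 × 5.7004 × 10.8 = 123.1286, so v = 11.0963 m/s.

11.1 m/s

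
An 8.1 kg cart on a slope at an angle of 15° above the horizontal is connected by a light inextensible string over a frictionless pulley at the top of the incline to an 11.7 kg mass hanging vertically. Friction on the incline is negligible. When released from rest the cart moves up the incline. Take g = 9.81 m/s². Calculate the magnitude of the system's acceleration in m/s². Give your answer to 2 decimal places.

4.76 m/s²

For the cart on the incline: the weight component along the slope is m₁g sin 15° = 8.1 × 9.81 × 0.2588 = 20.565 N and the normal force is N = m₁g cos 15° = 76.753 N.
Newton's second law for the cart (up-slope positive): T − 20.565 = 8.1 a. For the hanging mass (downward positive): 11.7 × 9.81 − T = 11.7 a.
Adding the two equations eliminates T: 94.212 = 19.8 a, so a = 4.7582 m/s².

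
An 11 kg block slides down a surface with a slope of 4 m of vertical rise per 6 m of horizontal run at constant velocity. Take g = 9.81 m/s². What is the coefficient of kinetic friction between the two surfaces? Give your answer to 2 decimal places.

0.67

At constant velocity the net force along the incline is zero: mg sin 33.69° = μ mg cos 33.69°.
So μ = tan 33.69° = 0.5547 / 0.8321 = 0.6666.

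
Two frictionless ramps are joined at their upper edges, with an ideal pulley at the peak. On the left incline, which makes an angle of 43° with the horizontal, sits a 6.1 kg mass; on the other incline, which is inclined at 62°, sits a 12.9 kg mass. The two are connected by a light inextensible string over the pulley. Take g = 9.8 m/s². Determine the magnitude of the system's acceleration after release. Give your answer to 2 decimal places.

Resolve each weight along its own incline: the 6.1 kg mass has component 6.1 × 9.8 × sin 43° = 40.770 N down its slope, and the 12.9 kg mass has 12.9 × 9.8 × sin 62° = 111.622 N down its slope.
The 12.9 kg side's 111.622 N exceeds the other side's 40.770 N, so that mass slides down and the 6.1 kg mass slides up. Taking that direction as positive, Newton's second law for the whole system gives 111.622 − 40.770 = (6.1 + 12.9) a, so a = 70.852 / 19 = 3.7291 m/s².

3.73 m/s²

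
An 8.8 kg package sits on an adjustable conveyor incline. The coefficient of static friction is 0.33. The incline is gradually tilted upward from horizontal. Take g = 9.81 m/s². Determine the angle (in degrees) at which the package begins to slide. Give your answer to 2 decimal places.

At the threshold of sliding, static friction is at its maximum μ_s N and exactly balances the weight component along the incline: mg sin θ = μ_s mg cos θ.
Hence tan θ = μ_s = 0.33, so θ = arctan(0.33) = 18.2629°.

18.26°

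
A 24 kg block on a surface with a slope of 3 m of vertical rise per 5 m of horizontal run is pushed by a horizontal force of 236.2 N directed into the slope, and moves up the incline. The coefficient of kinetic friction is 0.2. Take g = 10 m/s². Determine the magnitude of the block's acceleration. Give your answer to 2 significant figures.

0.57 m/s²

The horizontal push has components F cos 30.96° = 236.2 × 0.8575 = 202.542 N up the incline and F sin 30.96° = 236.2 × 0.5145 = 121.525 N pressing into the surface.
The normal force is therefore N = mg cos 30.96° + F sin 30.96° = 205.800 + 121.525 = 327.325 N, and kinetic friction down the slope is μN = 0.2 × 327.325 = 65.465 N.
Along the incline: F cos 30.96° − mg sin 30.96° − μN = ma, so 202.542 − 123.480 − 65.465 = 24 a, giving a = 0.5665 m/s².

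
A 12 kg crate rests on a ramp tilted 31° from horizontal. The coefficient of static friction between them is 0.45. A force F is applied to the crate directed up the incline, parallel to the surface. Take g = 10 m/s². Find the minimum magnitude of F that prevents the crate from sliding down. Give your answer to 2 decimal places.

The normal force is N = mg cos 31° = 102.860 N. With F at its minimum the crate is on the verge of sliding down, so static friction is at its maximum μ_s N = 0.45 × 102.860 = 46.287 N and acts up the slope.
Equilibrium along the incline: F + μ_s N = mg sin 31°, so F = 61.805 − 46.287 = 15.518 N.

15.52 N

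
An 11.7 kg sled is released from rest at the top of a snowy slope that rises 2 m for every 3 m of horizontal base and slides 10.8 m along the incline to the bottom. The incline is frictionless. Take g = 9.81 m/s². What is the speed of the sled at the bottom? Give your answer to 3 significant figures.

10.8 m/s

The weight component along the incline is mg sin 33.69° = 63.667 N and the normal force is N = mg cos 33.69° = 95.500 N.
With no friction, a = g sin 33.69° = 5.4416 m/s².
Starting from rest over a distance of 10.8 m, v² = 2aL = 2 × 5.4416 × 10.8 = 117.5386, so v = 10.8415 m/s.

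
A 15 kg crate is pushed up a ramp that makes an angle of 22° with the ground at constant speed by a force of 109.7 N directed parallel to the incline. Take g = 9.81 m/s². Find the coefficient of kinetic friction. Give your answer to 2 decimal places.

0.40

At constant speed ΣF = 0 along the incline. The applied 109.7 N acts up the slope; the weight component mg sin 22° = 55.123 N and kinetic friction μN both act down the slope.
So 109.7 = 55.123 + μ × 136.435, giving μ = (109.7 − 55.123) / 136.435 = 0.4000.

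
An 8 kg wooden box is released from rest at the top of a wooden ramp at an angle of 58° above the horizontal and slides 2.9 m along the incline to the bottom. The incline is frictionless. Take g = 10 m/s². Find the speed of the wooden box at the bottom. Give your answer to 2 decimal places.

The weight component along the incline is mg sin 58° = 67.844 N and the normal force is N = mg cos 58° = 42.394 N.
With no friction, a = g sin 58° = 8.4805 m/s².
Starting from rest over a distance of 2.9 m, v² = 2aL = 2 × 8.4805 × 2.9 = 49.1869, so v = 7.0133 m/s.

7.01 m/s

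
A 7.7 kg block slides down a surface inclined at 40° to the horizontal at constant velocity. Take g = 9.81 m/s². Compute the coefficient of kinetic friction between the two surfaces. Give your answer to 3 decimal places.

0.839

At constant velocity the net force along the incline is zero: mg sin 40° = μ mg cos 40°.
So μ = tan 40° = 0.6428 / 0.7660 = 0.8392.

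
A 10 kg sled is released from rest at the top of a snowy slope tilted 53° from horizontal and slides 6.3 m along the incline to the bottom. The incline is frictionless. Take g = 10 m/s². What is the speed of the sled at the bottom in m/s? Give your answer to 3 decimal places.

10.031 m/s

The weight component along the incline is mg sin 53° = 79.864 N and the normal force is N = mg cos 53° = 60.182 N.
With no friction, a = g sin 53° = 7.9864 m/s².
Starting from rest over a distance of 6.3 m, v² = 2aL = 2 × 7.9864 × 6.3 = 100.6286, so v = 10.0314 m/s.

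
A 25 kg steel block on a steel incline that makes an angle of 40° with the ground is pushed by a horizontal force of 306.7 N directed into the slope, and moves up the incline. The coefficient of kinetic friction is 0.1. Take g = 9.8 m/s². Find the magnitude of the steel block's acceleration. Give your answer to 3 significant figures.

The horizontal push has components F cos 40° = 306.7 × 0.7660 = 234.932 N up the incline and F sin 40° = 306.7 × 0.6428 = 197.147 N pressing into the surface.
The normal force is therefore N = mg cos 40° + F sin 40° = 187.670 + 197.147 = 384.817 N, and kinetic friction down the slope is μN = 0.1 × 384.817 = 38.482 N.
Along the incline: F cos 40° − mg sin 40° − μN = ma, so 234.932 − 157.486 − 38.482 = 25 a, giving a = 1.5586 m/s².

1.56 m/s²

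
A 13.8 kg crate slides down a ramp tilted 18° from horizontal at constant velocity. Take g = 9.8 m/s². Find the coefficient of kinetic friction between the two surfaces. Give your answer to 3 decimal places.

0.325

At constant velocity the net force along the incline is zero: mg sin 18° = μ mg cos 18°.
So μ = tan 18° = 0.3090 / 0.9511 = 0.3249.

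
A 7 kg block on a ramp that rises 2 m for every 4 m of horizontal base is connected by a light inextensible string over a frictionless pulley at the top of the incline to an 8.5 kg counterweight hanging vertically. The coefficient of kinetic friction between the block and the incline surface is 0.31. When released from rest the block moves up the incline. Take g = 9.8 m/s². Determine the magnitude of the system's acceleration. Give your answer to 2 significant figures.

2.2 m/s²

For the block on the incline: the weight component along the slope is m₁g sin 26.57° = 7 × 9.8 × 0.4472 = 30.678 N and the normal force is N = m₁g cos 26.57° = 61.358 N.
Kinetic friction opposes the block's motion up the incline: f = μN = 0.31 × 61.358 = 19.021 N acting down the slope.
Newton's second law for the block (up-slope positive): T − 30.678 − 19.021 = 7 a. For the hanging counterweight (downward positive): 8.5 × 9.8 − T = 8.5 a.
Adding the two equations eliminates T: 33.601 = 15.5 a, so a = 2.1678 m/s².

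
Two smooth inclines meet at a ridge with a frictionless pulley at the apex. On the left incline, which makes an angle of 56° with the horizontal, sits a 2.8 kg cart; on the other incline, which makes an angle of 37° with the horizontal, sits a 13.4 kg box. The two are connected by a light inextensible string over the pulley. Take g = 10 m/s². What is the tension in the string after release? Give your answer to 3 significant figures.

33.1 N

Resolve each weight along its own incline: the 2.8 kg mass has component 2.8 × 10 × sin 56° = 23.213 N down its slope, and the 13.4 kg mass has 13.4 × 10 × sin 37° = 80.643 N down its slope.
The 13.4 kg side's 80.643 N exceeds the other side's 23.213 N, so that mass slides down and the 2.8 kg mass slides up. Taking that direction as positive, Newton's second law for the whole system gives 80.643 − 23.213 = (2.8 + 13.4) a, so a = 57.430 / 16.2 = 3.5451 m/s².
For the 2.8 kg mass (up-slope positive): T − 23.213 = 2.8 × 3.5451, so T = 33.139 N.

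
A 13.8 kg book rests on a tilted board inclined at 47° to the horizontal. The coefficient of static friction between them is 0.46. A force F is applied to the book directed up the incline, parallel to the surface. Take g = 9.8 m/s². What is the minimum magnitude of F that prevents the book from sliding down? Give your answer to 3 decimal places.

The normal force is N = mg cos 47° = 92.233 N. With F at its minimum the book is on the verge of sliding down, so static friction is at its maximum μ_s N = 0.46 × 92.233 = 42.427 N and acts up the slope.
Equilibrium along the incline: F + μ_s N = mg sin 47°, so F = 98.908 − 42.427 = 56.481 N.

56.481 N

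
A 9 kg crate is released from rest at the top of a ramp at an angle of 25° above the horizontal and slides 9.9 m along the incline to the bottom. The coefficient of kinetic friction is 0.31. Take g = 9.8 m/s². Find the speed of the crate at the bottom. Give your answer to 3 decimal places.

The weight component along the incline is mg sin 25° = 37.275 N and the normal force is N = mg cos 25° = 79.936 N.
Friction up the slope is f = μN = 0.31 × 79.936 = 24.780 N, so the net downslope force is 37.275 − 24.780 = 12.495 N and a = 12.495 / 9 = 1.3883 m/s².
Starting from rest over a distance of 9.9 m, v² = 2aL = 2 × 1.3883 × 9.9 = 27.4883, so v = 5.2429 m/s.

5.243 m/s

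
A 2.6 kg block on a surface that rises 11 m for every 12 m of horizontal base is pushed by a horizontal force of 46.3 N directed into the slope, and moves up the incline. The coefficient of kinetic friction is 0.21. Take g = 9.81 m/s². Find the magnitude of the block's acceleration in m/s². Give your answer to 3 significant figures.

2.45 m/s²

The horizontal push has components F cos 42.51° = 46.3 × 0.7372 = 34.132 N up the incline and F sin 42.51° = 46.3 × 0.6757 = 31.285 N pressing into the surface.
The normal force is therefore N = mg cos 42.51° + F sin 42.51° = 18.803 + 31.285 = 50.088 N, and kinetic friction down the slope is μN = 0.21 × 50.088 = 10.518 N.
Along the incline: F cos 42.51° − mg sin 42.51° − μN = ma, so 34.132 − 17.234 − 10.518 = 2.6 a, giving a = 2.4538 m/s².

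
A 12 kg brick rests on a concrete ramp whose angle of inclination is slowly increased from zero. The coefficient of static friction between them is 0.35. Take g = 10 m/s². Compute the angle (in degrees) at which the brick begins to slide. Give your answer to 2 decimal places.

At the threshold of sliding, static friction is at its maximum μ_s N and exactly balances the weight component along the incline: mg sin θ = μ_s mg cos θ.
Hence tan θ = μ_s = 0.35, so θ = arctan(0.35) = 19.2900°.

19.29°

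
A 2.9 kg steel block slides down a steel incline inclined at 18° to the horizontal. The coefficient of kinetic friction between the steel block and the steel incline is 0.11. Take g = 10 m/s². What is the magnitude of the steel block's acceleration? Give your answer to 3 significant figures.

Resolving the weight along the incline: the component pulling the steel block down the slope is mg sin 18° = 2.9 × 10 × 0.3090 = 8.961 N, and the normal force is N = mg cos 18° = 2.9 × 10 × 0.9511 = 27.582 N.
Kinetic friction acts up the slope with magnitude f = μN = 0.11 × 27.582 = 3.034 N.
Net force along the incline is 8.961 − 3.034 = 5.927 N, so a = 5.927 / 2.9 = 2.0438 m/s².

2.04 m/s²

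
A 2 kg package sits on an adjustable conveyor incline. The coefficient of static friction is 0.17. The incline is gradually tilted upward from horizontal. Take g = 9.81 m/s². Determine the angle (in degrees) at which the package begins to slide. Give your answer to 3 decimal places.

At the threshold of sliding, static friction is at its maximum μ_s N and exactly balances the weight component along the incline: mg sin θ = μ_s mg cos θ.
Hence tan θ = μ_s = 0.17, so θ = arctan(0.17) = 9.6480°.

9.648°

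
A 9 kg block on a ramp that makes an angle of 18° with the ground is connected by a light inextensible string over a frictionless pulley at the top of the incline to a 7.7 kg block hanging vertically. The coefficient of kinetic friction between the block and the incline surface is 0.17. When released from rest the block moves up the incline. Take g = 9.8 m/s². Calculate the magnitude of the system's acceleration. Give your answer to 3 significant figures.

For the block on the incline: the weight component along the slope is m₁g sin 18° = 9 × 9.8 × 0.3090 = 27.254 N and the normal force is N = m₁g cos 18° = 83.883 N.
Kinetic friction opposes the block's motion up the incline: f = μN = 0.17 × 83.883 = 14.260 N acting down the slope.
Newton's second law for the block (up-slope positive): T − 27.254 − 14.260 = 9 a. For the hanging block (downward positive): 7.7 × 9.8 − T = 7.7 a.
Adding the two equations eliminates T: 33.946 = 16.7 a, so a = 2.0327 m/s².

2.03 m/s²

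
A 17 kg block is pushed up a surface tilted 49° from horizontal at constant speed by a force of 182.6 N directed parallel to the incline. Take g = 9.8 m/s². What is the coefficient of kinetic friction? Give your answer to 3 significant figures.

At constant speed ΣF = 0 along the incline. The applied 182.6 N acts up the slope; the weight component mg sin 49° = 125.735 N and kinetic friction μN both act down the slope.
So 182.6 = 125.735 + μ × 109.299, giving μ = (182.6 − 125.735) / 109.299 = 0.5203.

0.520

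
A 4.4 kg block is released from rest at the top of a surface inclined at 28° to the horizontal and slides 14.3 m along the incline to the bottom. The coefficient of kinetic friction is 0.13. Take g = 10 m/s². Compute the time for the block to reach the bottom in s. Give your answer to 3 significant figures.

2.84 s

The weight component along the incline is mg sin 28° = 20.657 N and the normal force is N = mg cos 28° = 38.850 N.
Friction up the slope is f = μN = 0.13 × 38.850 = 5.051 N, so the net downslope force is 20.657 − 5.051 = 15.606 N and a = 15.606 / 4.4 = 3.5468 m/s².
Starting from rest, L = ½at², so t = √(2L/a) = √(2 × 14.3 / 3.5468) = 2.8396 s.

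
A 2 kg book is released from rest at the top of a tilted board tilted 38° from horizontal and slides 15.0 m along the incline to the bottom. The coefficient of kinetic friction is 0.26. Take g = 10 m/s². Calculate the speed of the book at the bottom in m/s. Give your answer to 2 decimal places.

11.10 m/s

The weight component along the incline is mg sin 38° = 12.313 N and the normal force is N = mg cos 38° = 15.760 N.
Friction up the slope is f = μN = 0.26 × 15.760 = 4.098 N, so the net downslope force is 12.313 − 4.098 = 8.215 N and a = 8.215 / 2 = 4.1075 m/s².
Starting from rest over a distance of 15.0 m, v² = 2aL = 2 × 4.1075 × 15.0 = 123.2250, so v = 11.1007 m/s.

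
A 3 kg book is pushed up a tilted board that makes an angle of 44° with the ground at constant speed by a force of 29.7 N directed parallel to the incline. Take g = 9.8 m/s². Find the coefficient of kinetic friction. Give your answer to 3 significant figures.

At constant speed ΣF = 0 along the incline. The applied 29.7 N acts up the slope; the weight component mg sin 44° = 20.423 N and kinetic friction μN both act down the slope.
So 29.7 = 20.423 + μ × 21.149, giving μ = (29.7 − 20.423) / 21.149 = 0.4386.

0.439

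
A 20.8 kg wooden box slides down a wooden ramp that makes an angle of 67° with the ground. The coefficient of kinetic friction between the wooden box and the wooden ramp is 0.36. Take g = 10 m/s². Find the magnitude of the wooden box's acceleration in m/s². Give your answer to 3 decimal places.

Resolving the weight along the incline: the component pulling the wooden box down the slope is mg sin 67° = 20.8 × 10 × 0.9205 = 191.464 N, and the normal force is N = mg cos 67° = 20.8 × 10 × 0.3907 = 81.266 N.
Kinetic friction acts up the slope with magnitude f = μN = 0.36 × 81.266 = 29.256 N.
Net force along the incline is 191.464 − 29.256 = 162.208 N, so a = 162.208 / 20.8 = 7.7985 m/s².

7.798 m/s²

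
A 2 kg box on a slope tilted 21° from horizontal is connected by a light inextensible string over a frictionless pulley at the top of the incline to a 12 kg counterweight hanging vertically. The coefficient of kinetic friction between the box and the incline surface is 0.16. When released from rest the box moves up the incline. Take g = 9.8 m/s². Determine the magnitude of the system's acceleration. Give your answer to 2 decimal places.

7.69 m/s²

For the box on the incline: the weight component along the slope is m₁g sin 21° = 2 × 9.8 × 0.3584 = 7.025 N and the normal force is N = m₁g cos 21° = 18.298 N.
Kinetic friction opposes the box's motion up the incline: f = μN = 0.16 × 18.298 = 2.928 N acting down the slope.
Newton's second law for the box (up-slope positive): T − 7.025 − 2.928 = 2 a. For the hanging counterweight (downward positive): 12 × 9.8 − T = 12 a.
Adding the two equations eliminates T: 107.647 = 14 a, so a = 7.6891 m/s².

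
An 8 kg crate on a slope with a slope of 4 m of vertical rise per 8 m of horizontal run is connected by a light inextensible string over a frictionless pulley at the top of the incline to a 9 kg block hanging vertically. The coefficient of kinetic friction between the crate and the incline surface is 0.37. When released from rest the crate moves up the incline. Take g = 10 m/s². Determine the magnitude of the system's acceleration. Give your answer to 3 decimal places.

1.632 m/s²

For the crate on the incline: the weight component along the slope is m₁g sin 26.57° = 8 × 10 × 0.4472 = 35.776 N and the normal force is N = m₁g cos 26.57° = 71.554 N.
Kinetic friction opposes the crate's motion up the incline: f = μN = 0.37 × 71.554 = 26.475 N acting down the slope.
Newton's second law for the crate (up-slope positive): T − 35.776 − 26.475 = 8 a. For the hanging block (downward positive): 9 × 10 − T = 9 a.
Adding the two equations eliminates T: 27.749 = 17 a, so a = 1.6323 m/s².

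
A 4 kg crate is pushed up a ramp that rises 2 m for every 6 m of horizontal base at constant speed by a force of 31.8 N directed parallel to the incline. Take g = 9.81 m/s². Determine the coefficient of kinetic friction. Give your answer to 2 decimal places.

At constant speed ΣF = 0 along the incline. The applied 31.8 N acts up the slope; the weight component mg sin 18.43° = 12.409 N and kinetic friction μN both act down the slope.
So 31.8 = 12.409 + μ × 37.226, giving μ = (31.8 − 12.409) / 37.226 = 0.5209.

0.52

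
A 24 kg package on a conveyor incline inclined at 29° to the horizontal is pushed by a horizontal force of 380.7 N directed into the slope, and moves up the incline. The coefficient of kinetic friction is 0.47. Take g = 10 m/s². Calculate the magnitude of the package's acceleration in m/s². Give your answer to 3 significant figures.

1.30 m/s²

The horizontal push has components F cos 29° = 380.7 × 0.8746 = 332.960 N up the incline and F sin 29° = 380.7 × 0.4848 = 184.563 N pressing into the surface.
The normal force is therefore N = mg cos 29° + F sin 29° = 209.904 + 184.563 = 394.467 N, and kinetic friction down the slope is μN = 0.47 × 394.467 = 185.399 N.
Along the incline: F cos 29° − mg sin 29° − μN = ma, so 332.960 − 116.352 − 185.399 = 24 a, giving a = 1.3004 m/s².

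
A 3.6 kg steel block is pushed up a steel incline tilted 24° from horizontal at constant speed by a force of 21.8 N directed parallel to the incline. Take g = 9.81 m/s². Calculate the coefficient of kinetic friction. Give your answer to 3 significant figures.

At constant speed ΣF = 0 along the incline. The applied 21.8 N acts up the slope; the weight component mg sin 24° = 14.364 N and kinetic friction μN both act down the slope.
So 21.8 = 14.364 + μ × 32.263, giving μ = (21.8 − 14.364) / 32.263 = 0.2305.

0.230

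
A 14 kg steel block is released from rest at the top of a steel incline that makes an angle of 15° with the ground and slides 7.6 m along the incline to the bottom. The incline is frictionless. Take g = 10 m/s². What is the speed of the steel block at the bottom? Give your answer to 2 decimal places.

The weight component along the incline is mg sin 15° = 36.235 N and the normal force is N = mg cos 15° = 135.230 N.
With no friction, a = g sin 15° = 2.5882 m/s².
Starting from rest over a distance of 7.6 m, v² = 2aL = 2 × 2.5882 × 7.6 = 39.3406, so v = 6.2722 m/s.

6.27 m/s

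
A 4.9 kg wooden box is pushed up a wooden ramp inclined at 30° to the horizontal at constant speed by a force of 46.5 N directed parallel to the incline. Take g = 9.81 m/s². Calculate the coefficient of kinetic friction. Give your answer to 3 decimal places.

At constant speed ΣF = 0 along the incline. The applied 46.5 N acts up the slope; the weight component mg sin 30° = 24.034 N and kinetic friction μN both act down the slope.
So 46.5 = 24.034 + μ × 41.629, giving μ = (46.5 − 24.034) / 41.629 = 0.5397.

0.540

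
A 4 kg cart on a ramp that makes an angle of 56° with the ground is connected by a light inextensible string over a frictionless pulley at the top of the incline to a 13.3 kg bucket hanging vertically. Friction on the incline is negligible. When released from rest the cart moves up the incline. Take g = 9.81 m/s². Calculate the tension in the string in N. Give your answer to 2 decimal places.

For the cart on the incline: the weight component along the slope is m₁g sin 56° = 4 × 9.81 × 0.8290 = 32.530 N and the normal force is N = m₁g cos 56° = 21.943 N.
Newton's second law for the cart (up-slope positive): T − 32.530 = 4 a. For the hanging bucket (downward positive): 13.3 × 9.81 − T = 13.3 a.
Adding the two equations eliminates T: 97.943 = 17.3 a, so a = 5.6614 m/s².
Then from the hanging bucket's equation, T = 13.3 × (9.81 − 5.6614) = 55.176 N.

55.18 N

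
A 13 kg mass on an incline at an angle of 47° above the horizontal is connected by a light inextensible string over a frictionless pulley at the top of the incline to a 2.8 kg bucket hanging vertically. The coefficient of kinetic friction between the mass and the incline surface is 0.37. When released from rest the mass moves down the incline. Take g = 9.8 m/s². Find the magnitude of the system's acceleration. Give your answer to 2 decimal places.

2.13 m/s²

For the mass on the incline: the weight component along the slope is m₁g sin 47° = 13 × 9.8 × 0.7314 = 93.180 N and the normal force is N = m₁g cos 47° = 86.887 N.
Kinetic friction opposes the mass's motion down the incline: f = μN = 0.37 × 86.887 = 32.148 N acting up the slope.
Newton's second law for the mass (down-slope positive): 93.180 − 32.148 − T = 13 a. For the hanging bucket (upward positive): T − 2.8 × 9.8 = 2.8 a.
Adding the two equations eliminates T: 33.592 = 15.8 a, so a = 2.1261 m/s².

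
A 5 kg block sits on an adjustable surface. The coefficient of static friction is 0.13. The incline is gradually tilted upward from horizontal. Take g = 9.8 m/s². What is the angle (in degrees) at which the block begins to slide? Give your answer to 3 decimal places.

7.407°

At the threshold of sliding, static friction is at its maximum μ_s N and exactly balances the weight component along the incline: mg sin θ = μ_s mg cos θ.
Hence tan θ = μ_s = 0.13, so θ = arctan(0.13) = 7.4069°.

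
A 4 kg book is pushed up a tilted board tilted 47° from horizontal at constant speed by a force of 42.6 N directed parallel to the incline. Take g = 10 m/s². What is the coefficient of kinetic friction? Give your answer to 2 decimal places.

0.49

At constant speed ΣF = 0 along the incline. The applied 42.6 N acts up the slope; the weight component mg sin 47° = 29.254 N and kinetic friction μN both act down the slope.
So 42.6 = 29.254 + μ × 27.280, giving μ = (42.6 − 29.254) / 27.280 = 0.4892.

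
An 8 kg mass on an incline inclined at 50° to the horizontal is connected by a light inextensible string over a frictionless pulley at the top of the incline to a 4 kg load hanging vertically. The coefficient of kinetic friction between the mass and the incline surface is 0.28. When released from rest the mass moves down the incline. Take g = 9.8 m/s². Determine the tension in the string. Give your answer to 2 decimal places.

For the mass on the incline: the weight component along the slope is m₁g sin 50° = 8 × 9.8 × 0.7660 = 60.054 N and the normal force is N = m₁g cos 50° = 50.395 N.
Kinetic friction opposes the mass's motion down the incline: f = μN = 0.28 × 50.395 = 14.111 N acting up the slope.
Newton's second law for the mass (down-slope positive): 60.054 − 14.111 − T = 8 a. For the hanging load (upward positive): T − 4 × 9.8 = 4 a.
Adding the two equations eliminates T: 6.743 = 12 a, so a = 0.5619 m/s².
Then from the hanging load's equation, T = 4 × (9.8 + 0.5619) = 41.448 N.

41.45 N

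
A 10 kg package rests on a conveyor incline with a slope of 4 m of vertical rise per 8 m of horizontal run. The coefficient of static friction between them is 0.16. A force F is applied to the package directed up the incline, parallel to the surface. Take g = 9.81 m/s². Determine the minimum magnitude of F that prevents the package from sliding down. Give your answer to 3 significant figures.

The normal force is N = mg cos 26.57° = 87.743 N. With F at its minimum the package is on the verge of sliding down, so static friction is at its maximum μ_s N = 0.16 × 87.743 = 14.039 N and acts up the slope.
Equilibrium along the incline: F + μ_s N = mg sin 26.57°, so F = 43.872 − 14.039 = 29.833 N.

29.8 N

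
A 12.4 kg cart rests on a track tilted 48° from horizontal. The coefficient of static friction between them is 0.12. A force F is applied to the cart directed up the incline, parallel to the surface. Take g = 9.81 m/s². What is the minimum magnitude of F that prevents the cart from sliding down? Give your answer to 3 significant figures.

80.6 N

The normal force is N = mg cos 48° = 81.396 N. With F at its minimum the cart is on the verge of sliding down, so static friction is at its maximum μ_s N = 0.12 × 81.396 = 9.768 N and acts up the slope.
Equilibrium along the incline: F + μ_s N = mg sin 48°, so F = 90.399 − 9.768 = 80.631 N.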